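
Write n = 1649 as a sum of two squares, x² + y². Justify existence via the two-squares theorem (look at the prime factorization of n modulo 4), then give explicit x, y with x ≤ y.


Step 1: Factor n = 1649 = 17 · 97.
Step 2: Check the mod-4 condition on each prime factor: 17 ≡ 1 (mod 4), exponent 1; 97 ≡ 1 (mod 4), exponent 1.
All primes ≡ 3 (mod 4) appear to even exponent (or don't appear), so by the two-squares theorem n IS expressible as a sum of two squares.
Step 3: Build a representation. Here n = 17 · 97 is a product of primes ≡ 1 (mod 4). Each prime p ≡ 1 (mod 4) is itself a sum of two squares; find a² by testing p − a² for a perfect square:
  17: 17 − 1² = 16 = 4² ⇒ 17 = 1² + 4².
  97: 97 − 1² = 96, 97 − 2² = 93, 97 − 3² = 88, 97 − 4² = 81 = 9² ⇒ 97 = 4² + 9².
  Combine using the Brahmagupta–Fibonacci identity (a² + b²)(c² + d²) = (ac − bd)² + (ad + bc)² = (ac + bd)² + (ad − bc)²:
  17 · 97 = 1649: from (1² + 4²)(4² + 9²), take (1·4 − 4·9, 1·9 + 4·4) = (4 − 36, 9 + 16) = (-32, 25); dropping signs (only squares matter) gives (32, 25); check 32² + 25² = 1024 + 625 = 1649 ✓.
Step 4: Order so x ≤ y and verify: 25² + 32² = 625 + 1024 = 1649 = n. ✓

n = 1649 = 25² + 32² (one valid representation with x ≤ y).


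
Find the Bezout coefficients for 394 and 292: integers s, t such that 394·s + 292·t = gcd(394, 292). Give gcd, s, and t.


Euclidean algorithm on (394, 292) — divide until remainder is 0:
  394 = 1 · 292 + 102
  292 = 2 · 102 + 88
  102 = 1 · 88 + 14
  88 = 6 · 14 + 4
  14 = 3 · 4 + 2
  4 = 2 · 2 + 0
gcd(394, 292) = 2.
Track Bezout coefficients alongside the remainders: start with r₀ = 394 = a·1 + b·0 (s = 1, t = 0) and r₁ = 292 = a·0 + b·1 (s = 0, t = 1); each new remainder r_{k+1} = r_{k-1} − q_k·r_k inherits s_{k+1} = s_{k-1} − q_k·s_k, t_{k+1} = t_{k-1} − q_k·t_k, so r_k = a·s_k + b·t_k at every step:
  q = 1: r = 102, s = 1 − 1·0 = 1, t = 0 − 1·1 = -1  (check: 394·1 + 292·(-1) = 102)
  q = 2: r = 88, s = 0 − 2·1 = -2, t = 1 − 2·(-1) = 3  (check: 394·(-2) + 292·3 = 88)
  q = 1: r = 14, s = 1 − 1·(-2) = 3, t = -1 − 1·3 = -4  (check: 394·3 + 292·(-4) = 14)
  q = 6: r = 4, s = -2 − 6·3 = -20, t = 3 − 6·(-4) = 27  (check: 394·(-20) + 292·27 = 4)
  q = 3: r = 2, s = 3 − 3·(-20) = 63, t = -4 − 3·27 = -85  (check: 394·63 + 292·(-85) = 2)
The row with r = 2 (the gcd) gives the Bezout coefficients s = 63, t = -85.
Result: 394 · (63) + 292 · (-85) = 2.

gcd(394, 292) = 2; s = 63, t = -85 (check: 394·63 + 292·(-85) = 2).


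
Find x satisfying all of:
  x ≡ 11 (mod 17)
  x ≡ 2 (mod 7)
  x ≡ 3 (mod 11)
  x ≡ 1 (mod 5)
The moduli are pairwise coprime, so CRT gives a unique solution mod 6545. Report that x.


Product of moduli M = 17 · 7 · 11 · 5 = 6545.
Merge one congruence at a time:
  Start: x ≡ 11 (mod 17).
  Combine with x ≡ 2 (mod 7); new modulus lcm = 119.
    Write x = 11 + 17·t and substitute into x ≡ 2 (mod 7): 17·t ≡ 2 − 11 = -9 (mod 7).
    Reduce coefficients mod 7: 3·t ≡ 5 (mod 7).
    The inverse of 3 mod 7 is 5 (since 3·5 = 15 = 2·7 + 1), so t ≡ 5·5 = 25 ≡ 4 (mod 7).
    Then x = 11 + 17·4 = 79, valid modulo lcm(17, 7) = 119: x ≡ 79 (mod 119).
  Combine with x ≡ 3 (mod 11); new modulus lcm = 1309.
    Write x = 79 + 119·t and substitute into x ≡ 3 (mod 11): 119·t ≡ 3 − 79 = -76 (mod 11).
    Reduce coefficients mod 11: 9·t ≡ 1 (mod 11).
    The inverse of 9 mod 11 is 5 (since 9·5 = 45 = 4·11 + 1), so t ≡ 5·1 = 5 ≡ 5 (mod 11).
    Then x = 79 + 119·5 = 674, valid modulo lcm(119, 11) = 1309: x ≡ 674 (mod 1309).
  Combine with x ≡ 1 (mod 5); new modulus lcm = 6545.
    Write x = 674 + 1309·t and substitute into x ≡ 1 (mod 5): 1309·t ≡ 1 − 674 = -673 (mod 5).
    Reduce coefficients mod 5: 4·t ≡ 2 (mod 5).
    The inverse of 4 mod 5 is 4 (since 4·4 = 16 = 3·5 + 1), so t ≡ 4·2 = 8 ≡ 3 (mod 5).
    Then x = 674 + 1309·3 = 4601, valid modulo lcm(1309, 5) = 6545: x ≡ 4601 (mod 6545).
Verify against each original: 4601 mod 17 = 11, 4601 mod 7 = 2, 4601 mod 11 = 3, 4601 mod 5 = 1.

x ≡ 4601 (mod 6545).


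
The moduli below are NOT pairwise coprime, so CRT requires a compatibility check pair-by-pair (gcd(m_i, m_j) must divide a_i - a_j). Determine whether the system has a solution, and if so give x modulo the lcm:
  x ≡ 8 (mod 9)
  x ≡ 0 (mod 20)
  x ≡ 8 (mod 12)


Moduli 9, 20, 12 are not pairwise coprime, so CRT works modulo lcm(m_i) when all pairwise compatibility conditions hold.
Pairwise compatibility: gcd(m_i, m_j) must divide a_i - a_j for every pair.
Merge one congruence at a time:
  Start: x ≡ 8 (mod 9).
  Combine with x ≡ 0 (mod 20): gcd(9, 20) = 1; 0 - 8 = -8, which IS divisible by 1, so compatible.
    Write x = 8 + 9·t and substitute into x ≡ 0 (mod 20): 9·t ≡ 0 − 8 = -8 (mod 20).
    Reduce coefficients mod 20: 9·t ≡ 12 (mod 20).
    The inverse of 9 mod 20 is 9 (since 9·9 = 81 = 4·20 + 1), so t ≡ 9·12 = 108 ≡ 8 (mod 20).
    Then x = 8 + 9·8 = 80, valid modulo lcm(9, 20) = 180: x ≡ 80 (mod 180).
  Combine with x ≡ 8 (mod 12): gcd(180, 12) = 12; 8 - 80 = -72, which IS divisible by 12, so compatible.
    Write x = 80 + 180·t and substitute into x ≡ 8 (mod 12): 180·t ≡ 8 − 80 = -72 (mod 12).
    Divide the congruence (and modulus) by g = 12: 15·t ≡ -6 (mod 1).
    Modulo 1 every t works; take t = 0.
    Then x = 80 + 180·0 = 80, valid modulo lcm(180, 12) = 180: x ≡ 80 (mod 180).
Verify: 80 mod 9 = 8, 80 mod 20 = 0, 80 mod 12 = 8.

x ≡ 80 (mod 180).


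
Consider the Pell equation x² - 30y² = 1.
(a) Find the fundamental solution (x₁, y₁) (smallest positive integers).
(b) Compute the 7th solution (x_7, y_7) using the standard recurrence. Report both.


Step 1: Find the fundamental solution (x₁, y₁) of x² - 30y² = 1.
  Expand √30 as a continued fraction. a₀ = ⌊√30⌋ = 5; iterate m_{k+1} = d_k·a_k − m_k, d_{k+1} = (30 − m_{k+1}²)/d_k, a_{k+1} = ⌊(a₀ + m_{k+1})/d_{k+1}⌋ (starting m₀ = 0, d₀ = 1), with convergents p_k = a_k·p_{k-1} + p_{k-2}, q_k = a_k·q_{k-1} + q_{k-2} (p₋₁ = 1, q₋₁ = 0):
  k = 0: a₀ = 5; p₀/q₀ = 5/1; p₀² − 30·q₀² = 25 − 30 = -5.
  k = 1: m = 5, d = 5, a = ⌊(5 + 5)/5⌋ = 2; p/q = (2·5 + 1)/(2·1 + 0) = 11/2; p² − 30·q² = 121 − 120 = 1.
  The first convergent with p² − 30·q² = 1 gives the fundamental solution (x₁, y₁) = (11, 2).
Step 2: Apply the recurrence (x_{n+1}, y_{n+1}) = (x₁x_n + 30y₁y_n, x₁y_n + y₁x_n) repeatedly.
  From (x_1, y_1) = (11, 2): x_2 = 11·11 + 30·2·2 = 241; y_2 = 11·2 + 2·11 = 44.
  From (x_2, y_2) = (241, 44): x_3 = 11·241 + 30·2·44 = 5291; y_3 = 11·44 + 2·241 = 966.
  From (x_3, y_3) = (5291, 966): x_4 = 11·5291 + 30·2·966 = 116161; y_4 = 11·966 + 2·5291 = 21208.
  From (x_4, y_4) = (116161, 21208): x_5 = 11·116161 + 30·2·21208 = 2550251; y_5 = 11·21208 + 2·116161 = 465610.
  From (x_5, y_5) = (2550251, 465610): x_6 = 11·2550251 + 30·2·465610 = 55989361; y_6 = 11·465610 + 2·2550251 = 10222212.
  From (x_6, y_6) = (55989361, 10222212): x_7 = 11·55989361 + 30·2·10222212 = 1229215691; y_7 = 11·10222212 + 2·55989361 = 224423054.
Step 3: Verify x_7² - 30·y_7² = 1510971215000607481 - 1510971215000607480 = 1 (should be 1). ✓

(x_1, y_1) = (11, 2); (x_7, y_7) = (1229215691, 224423054).


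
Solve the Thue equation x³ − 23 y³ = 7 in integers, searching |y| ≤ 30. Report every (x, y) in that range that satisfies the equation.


The equation is x³ - 23y³ = 7. For fixed y, x³ = 23·y³ + 7, so a solution requires the RHS to be a perfect cube.
Strategy: iterate y from -30 to 30, compute RHS = 23·y³ + 7, and check whether it is a (positive or negative) perfect cube.
Check small values of y:
  y = 0: RHS = 7 is not a perfect cube.
  y = 1: RHS = 30 is not a perfect cube.
  y = -1: RHS = -16 is not a perfect cube.
  y = 2: RHS = 191 is not a perfect cube.
  y = -2: RHS = -177 is not a perfect cube.
  y = 3: RHS = 628 is not a perfect cube.
  y = -3: RHS = -614 is not a perfect cube.
Continuing the search up to |y| = 30 finds no solutions either.
No (x, y) in the scanned range satisfies the equation.

No integer solutions with |y| ≤ 30.


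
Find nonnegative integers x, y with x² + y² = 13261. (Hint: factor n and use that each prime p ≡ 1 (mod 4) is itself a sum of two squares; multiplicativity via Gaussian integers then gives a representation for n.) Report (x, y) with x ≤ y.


Step 1: Factor n = 13261 = 89 · 149.
Step 2: Check the mod-4 condition on each prime factor: 89 ≡ 1 (mod 4), exponent 1; 149 ≡ 1 (mod 4), exponent 1.
All primes ≡ 3 (mod 4) appear to even exponent (or don't appear), so by the two-squares theorem n IS expressible as a sum of two squares.
Step 3: Build a representation. Here n = 89 · 149 is a product of primes ≡ 1 (mod 4). Each prime p ≡ 1 (mod 4) is itself a sum of two squares; find a² by testing p − a² for a perfect square:
  89: 89 − 1² = 88, 89 − 2² = 85, 89 − 3² = 80, 89 − 4² = 73, 89 − 5² = 64 = 8² ⇒ 89 = 5² + 8².
  149: 149 − 1² = 148, 149 − 2² = 145, 149 − 3² = 140, 149 − 4² = 133, 149 − 5² = 124, 149 − 6² = 113, 149 − 7² = 100 = 10² ⇒ 149 = 7² + 10².
  Combine using the Brahmagupta–Fibonacci identity (a² + b²)(c² + d²) = (ac − bd)² + (ad + bc)² = (ac + bd)² + (ad − bc)²:
  89 · 149 = 13261: from (5² + 8²)(7² + 10²), take (5·7 − 8·10, 5·10 + 8·7) = (35 − 80, 50 + 56) = (-45, 106); dropping signs (only squares matter) gives (45, 106); check 45² + 106² = 2025 + 11236 = 13261 ✓.
Step 4: Order so x ≤ y and verify: 45² + 106² = 2025 + 11236 = 13261 = n. ✓

n = 13261 = 45² + 106² (one valid representation with x ≤ y).


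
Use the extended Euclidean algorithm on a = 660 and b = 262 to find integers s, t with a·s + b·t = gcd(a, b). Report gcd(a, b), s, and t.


Euclidean algorithm on (660, 262) — divide until remainder is 0:
  660 = 2 · 262 + 136
  262 = 1 · 136 + 126
  136 = 1 · 126 + 10
  126 = 12 · 10 + 6
  10 = 1 · 6 + 4
  6 = 1 · 4 + 2
  4 = 2 · 2 + 0
gcd(660, 262) = 2.
Track Bezout coefficients alongside the remainders: start with r₀ = 660 = a·1 + b·0 (s = 1, t = 0) and r₁ = 262 = a·0 + b·1 (s = 0, t = 1); each new remainder r_{k+1} = r_{k-1} − q_k·r_k inherits s_{k+1} = s_{k-1} − q_k·s_k, t_{k+1} = t_{k-1} − q_k·t_k, so r_k = a·s_k + b·t_k at every step:
  q = 2: r = 136, s = 1 − 2·0 = 1, t = 0 − 2·1 = -2  (check: 660·1 + 262·(-2) = 136)
  q = 1: r = 126, s = 0 − 1·1 = -1, t = 1 − 1·(-2) = 3  (check: 660·(-1) + 262·3 = 126)
  q = 1: r = 10, s = 1 − 1·(-1) = 2, t = -2 − 1·3 = -5  (check: 660·2 + 262·(-5) = 10)
  q = 12: r = 6, s = -1 − 12·2 = -25, t = 3 − 12·(-5) = 63  (check: 660·(-25) + 262·63 = 6)
  q = 1: r = 4, s = 2 − 1·(-25) = 27, t = -5 − 1·63 = -68  (check: 660·27 + 262·(-68) = 4)
  q = 1: r = 2, s = -25 − 1·27 = -52, t = 63 − 1·(-68) = 131  (check: 660·(-52) + 262·131 = 2)
The row with r = 2 (the gcd) gives the Bezout coefficients s = -52, t = 131.
Result: 660 · (-52) + 262 · (131) = 2.

gcd(660, 262) = 2; s = -52, t = 131 (check: 660·(-52) + 262·131 = 2).


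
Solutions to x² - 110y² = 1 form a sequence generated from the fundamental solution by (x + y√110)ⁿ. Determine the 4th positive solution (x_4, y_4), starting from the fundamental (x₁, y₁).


Step 1: Find the fundamental solution (x₁, y₁) of x² - 110y² = 1.
  Expand √110 as a continued fraction. a₀ = ⌊√110⌋ = 10; iterate m_{k+1} = d_k·a_k − m_k, d_{k+1} = (110 − m_{k+1}²)/d_k, a_{k+1} = ⌊(a₀ + m_{k+1})/d_{k+1}⌋ (starting m₀ = 0, d₀ = 1), with convergents p_k = a_k·p_{k-1} + p_{k-2}, q_k = a_k·q_{k-1} + q_{k-2} (p₋₁ = 1, q₋₁ = 0):
  k = 0: a₀ = 10; p₀/q₀ = 10/1; p₀² − 110·q₀² = 100 − 110 = -10.
  k = 1: m = 10, d = 10, a = ⌊(10 + 10)/10⌋ = 2; p/q = (2·10 + 1)/(2·1 + 0) = 21/2; p² − 110·q² = 441 − 440 = 1.
  The first convergent with p² − 110·q² = 1 gives the fundamental solution (x₁, y₁) = (21, 2).
Step 2: Apply the recurrence (x_{n+1}, y_{n+1}) = (x₁x_n + 110y₁y_n, x₁y_n + y₁x_n) repeatedly.
  From (x_1, y_1) = (21, 2): x_2 = 21·21 + 110·2·2 = 881; y_2 = 21·2 + 2·21 = 84.
  From (x_2, y_2) = (881, 84): x_3 = 21·881 + 110·2·84 = 36981; y_3 = 21·84 + 2·881 = 3526.
  From (x_3, y_3) = (36981, 3526): x_4 = 21·36981 + 110·2·3526 = 1552321; y_4 = 21·3526 + 2·36981 = 148008.
Step 3: Verify x_4² - 110·y_4² = 2409700487041 - 2409700487040 = 1 (should be 1). ✓

(x_1, y_1) = (21, 2); (x_4, y_4) = (1552321, 148008).


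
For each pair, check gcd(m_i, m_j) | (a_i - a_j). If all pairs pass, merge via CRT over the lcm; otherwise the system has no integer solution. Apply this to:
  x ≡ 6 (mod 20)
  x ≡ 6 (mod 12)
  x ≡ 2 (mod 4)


Moduli 20, 12, 4 are not pairwise coprime, so CRT works modulo lcm(m_i) when all pairwise compatibility conditions hold.
Pairwise compatibility: gcd(m_i, m_j) must divide a_i - a_j for every pair.
Merge one congruence at a time:
  Start: x ≡ 6 (mod 20).
  Combine with x ≡ 6 (mod 12): gcd(20, 12) = 4; 6 - 6 = 0, which IS divisible by 4, so compatible.
    Write x = 6 + 20·t and substitute into x ≡ 6 (mod 12): 20·t ≡ 6 − 6 = 0 (mod 12).
    Divide the congruence (and modulus) by g = 4: 5·t ≡ 0 (mod 3).
    Reduce coefficients mod 3: 2·t ≡ 0 (mod 3).
    The inverse of 2 mod 3 is 2 (since 2·2 = 4 = 1·3 + 1), so t ≡ 2·0 = 0 ≡ 0 (mod 3).
    Then x = 6 + 20·0 = 6, valid modulo lcm(20, 12) = 60: x ≡ 6 (mod 60).
  Combine with x ≡ 2 (mod 4): gcd(60, 4) = 4; 2 - 6 = -4, which IS divisible by 4, so compatible.
    Write x = 6 + 60·t and substitute into x ≡ 2 (mod 4): 60·t ≡ 2 − 6 = -4 (mod 4).
    Divide the congruence (and modulus) by g = 4: 15·t ≡ -1 (mod 1).
    Modulo 1 every t works; take t = 0.
    Then x = 6 + 60·0 = 6, valid modulo lcm(60, 4) = 60: x ≡ 6 (mod 60).
Verify: 6 mod 20 = 6, 6 mod 12 = 6, 6 mod 4 = 2.

x ≡ 6 (mod 60).


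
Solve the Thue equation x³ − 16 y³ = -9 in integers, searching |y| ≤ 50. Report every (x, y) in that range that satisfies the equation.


The equation is x³ - 16y³ = -9. For fixed y, x³ = 16·y³ − 9, so a solution requires the RHS to be a perfect cube.
Strategy: iterate y from -50 to 50, compute RHS = 16·y³ − 9, and check whether it is a (positive or negative) perfect cube.
Check small values of y:
  y = 0: RHS = -9 is not a perfect cube.
  y = 1: RHS = 7 is not a perfect cube.
  y = -1: RHS = -25 is not a perfect cube.
  y = 2: RHS = 119 is not a perfect cube.
  y = -2: RHS = -137 is not a perfect cube.
  y = 3: RHS = 423 is not a perfect cube.
  y = -3: RHS = -441 is not a perfect cube.
Continuing the search up to |y| = 50 finds no solutions either.
No (x, y) in the scanned range satisfies the equation.

No integer solutions with |y| ≤ 50.


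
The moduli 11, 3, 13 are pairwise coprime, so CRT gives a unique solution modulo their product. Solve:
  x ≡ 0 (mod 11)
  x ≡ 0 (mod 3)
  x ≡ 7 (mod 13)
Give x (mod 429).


Moduli 11, 3, 13 are pairwise coprime; by CRT there is a unique solution modulo M = 11 · 3 · 13 = 429.
Solve pairwise, accumulating the modulus:
  Start with x ≡ 0 (mod 11).
  Combine with x ≡ 0 (mod 3): since gcd(11, 3) = 1, we get a unique residue mod 33.
    Write x = 0 + 11·t and substitute into x ≡ 0 (mod 3): 11·t ≡ 0 − 0 = 0 (mod 3).
    Reduce coefficients mod 3: 2·t ≡ 0 (mod 3).
    The inverse of 2 mod 3 is 2 (since 2·2 = 4 = 1·3 + 1), so t ≡ 2·0 = 0 ≡ 0 (mod 3).
    Then x = 0 + 11·0 = 0, valid modulo lcm(11, 3) = 33: x ≡ 0 (mod 33).
  Combine with x ≡ 7 (mod 13): since gcd(33, 13) = 1, we get a unique residue mod 429.
    Write x = 0 + 33·t and substitute into x ≡ 7 (mod 13): 33·t ≡ 7 − 0 = 7 (mod 13).
    Reduce coefficients mod 13: 7·t ≡ 7 (mod 13).
    The inverse of 7 mod 13 is 2 (since 7·2 = 14 = 1·13 + 1), so t ≡ 2·7 = 14 ≡ 1 (mod 13).
    Then x = 0 + 33·1 = 33, valid modulo lcm(33, 13) = 429: x ≡ 33 (mod 429).
Verify: 33 mod 11 = 0 ✓, 33 mod 3 = 0 ✓, 33 mod 13 = 7 ✓.

x ≡ 33 (mod 429).


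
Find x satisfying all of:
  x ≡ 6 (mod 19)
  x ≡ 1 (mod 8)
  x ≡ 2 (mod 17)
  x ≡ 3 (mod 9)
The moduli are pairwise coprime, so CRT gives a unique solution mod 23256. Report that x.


Product of moduli M = 19 · 8 · 17 · 9 = 23256.
Merge one congruence at a time:
  Start: x ≡ 6 (mod 19).
  Combine with x ≡ 1 (mod 8); new modulus lcm = 152.
    Write x = 6 + 19·t and substitute into x ≡ 1 (mod 8): 19·t ≡ 1 − 6 = -5 (mod 8).
    Reduce coefficients mod 8: 3·t ≡ 3 (mod 8).
    The inverse of 3 mod 8 is 3 (since 3·3 = 9 = 1·8 + 1), so t ≡ 3·3 = 9 ≡ 1 (mod 8).
    Then x = 6 + 19·1 = 25, valid modulo lcm(19, 8) = 152: x ≡ 25 (mod 152).
  Combine with x ≡ 2 (mod 17); new modulus lcm = 2584.
    Write x = 25 + 152·t and substitute into x ≡ 2 (mod 17): 152·t ≡ 2 − 25 = -23 (mod 17).
    Reduce coefficients mod 17: 16·t ≡ 11 (mod 17).
    The inverse of 16 mod 17 is 16 (since 16·16 = 256 = 15·17 + 1), so t ≡ 16·11 = 176 ≡ 6 (mod 17).
    Then x = 25 + 152·6 = 937, valid modulo lcm(152, 17) = 2584: x ≡ 937 (mod 2584).
  Combine with x ≡ 3 (mod 9); new modulus lcm = 23256.
    Write x = 937 + 2584·t and substitute into x ≡ 3 (mod 9): 2584·t ≡ 3 − 937 = -934 (mod 9).
    Reduce coefficients mod 9: 1·t ≡ 2 (mod 9).
    So t ≡ 2 (mod 9).
    Then x = 937 + 2584·2 = 6105, valid modulo lcm(2584, 9) = 23256: x ≡ 6105 (mod 23256).
Verify against each original: 6105 mod 19 = 6, 6105 mod 8 = 1, 6105 mod 17 = 2, 6105 mod 9 = 3.

x ≡ 6105 (mod 23256).


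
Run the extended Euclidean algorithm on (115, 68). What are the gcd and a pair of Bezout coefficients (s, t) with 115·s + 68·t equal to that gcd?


Euclidean algorithm on (115, 68) — divide until remainder is 0:
  115 = 1 · 68 + 47
  68 = 1 · 47 + 21
  47 = 2 · 21 + 5
  21 = 4 · 5 + 1
  5 = 5 · 1 + 0
gcd(115, 68) = 1.
Track Bezout coefficients alongside the remainders: start with r₀ = 115 = a·1 + b·0 (s = 1, t = 0) and r₁ = 68 = a·0 + b·1 (s = 0, t = 1); each new remainder r_{k+1} = r_{k-1} − q_k·r_k inherits s_{k+1} = s_{k-1} − q_k·s_k, t_{k+1} = t_{k-1} − q_k·t_k, so r_k = a·s_k + b·t_k at every step:
  q = 1: r = 47, s = 1 − 1·0 = 1, t = 0 − 1·1 = -1  (check: 115·1 + 68·(-1) = 47)
  q = 1: r = 21, s = 0 − 1·1 = -1, t = 1 − 1·(-1) = 2  (check: 115·(-1) + 68·2 = 21)
  q = 2: r = 5, s = 1 − 2·(-1) = 3, t = -1 − 2·2 = -5  (check: 115·3 + 68·(-5) = 5)
  q = 4: r = 1, s = -1 − 4·3 = -13, t = 2 − 4·(-5) = 22  (check: 115·(-13) + 68·22 = 1)
The row with r = 1 (the gcd) gives the Bezout coefficients s = -13, t = 22.
Result: 115 · (-13) + 68 · (22) = 1.

gcd(115, 68) = 1; s = -13, t = 22 (check: 115·(-13) + 68·22 = 1).


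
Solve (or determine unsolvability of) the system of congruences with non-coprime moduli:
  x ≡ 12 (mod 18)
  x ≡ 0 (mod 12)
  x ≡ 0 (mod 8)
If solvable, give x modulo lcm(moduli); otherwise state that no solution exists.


Moduli 18, 12, 8 are not pairwise coprime, so CRT works modulo lcm(m_i) when all pairwise compatibility conditions hold.
Pairwise compatibility: gcd(m_i, m_j) must divide a_i - a_j for every pair.
Merge one congruence at a time:
  Start: x ≡ 12 (mod 18).
  Combine with x ≡ 0 (mod 12): gcd(18, 12) = 6; 0 - 12 = -12, which IS divisible by 6, so compatible.
    Write x = 12 + 18·t and substitute into x ≡ 0 (mod 12): 18·t ≡ 0 − 12 = -12 (mod 12).
    Divide the congruence (and modulus) by g = 6: 3·t ≡ -2 (mod 2).
    Reduce coefficients mod 2: 1·t ≡ 0 (mod 2).
    So t ≡ 0 (mod 2).
    Then x = 12 + 18·0 = 12, valid modulo lcm(18, 12) = 36: x ≡ 12 (mod 36).
  Combine with x ≡ 0 (mod 8): gcd(36, 8) = 4; 0 - 12 = -12, which IS divisible by 4, so compatible.
    Write x = 12 + 36·t and substitute into x ≡ 0 (mod 8): 36·t ≡ 0 − 12 = -12 (mod 8).
    Divide the congruence (and modulus) by g = 4: 9·t ≡ -3 (mod 2).
    Reduce coefficients mod 2: 1·t ≡ 1 (mod 2).
    So t ≡ 1 (mod 2).
    Then x = 12 + 36·1 = 48, valid modulo lcm(36, 8) = 72: x ≡ 48 (mod 72).
Verify: 48 mod 18 = 12, 48 mod 12 = 0, 48 mod 8 = 0.

x ≡ 48 (mod 72).


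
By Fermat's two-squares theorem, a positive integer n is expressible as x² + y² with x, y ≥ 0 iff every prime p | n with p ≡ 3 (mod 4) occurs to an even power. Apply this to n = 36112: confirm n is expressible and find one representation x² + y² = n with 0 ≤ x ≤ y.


Step 1: Factor n = 36112 = 2^4 · 37 · 61.
Step 2: Check the mod-4 condition on each prime factor: 2 = 2 (special); 37 ≡ 1 (mod 4), exponent 1; 61 ≡ 1 (mod 4), exponent 1.
All primes ≡ 3 (mod 4) appear to even exponent (or don't appear), so by the two-squares theorem n IS expressible as a sum of two squares.
Step 3: Build a representation. Group n = k² · m with k = 4 and m = 37 · 61 = 2257 (a product of primes ≡ 1 (mod 4)); a representation of m scales to one of n via (k·x)² + (k·y)² = k²(x² + y²). Each prime p ≡ 1 (mod 4) is itself a sum of two squares; find a² by testing p − a² for a perfect square:
  37: 37 − 1² = 36 = 6² ⇒ 37 = 1² + 6².
  61: 61 − 1² = 60, 61 − 2² = 57, 61 − 3² = 52, 61 − 4² = 45, 61 − 5² = 36 = 6² ⇒ 61 = 5² + 6².
  Combine using the Brahmagupta–Fibonacci identity (a² + b²)(c² + d²) = (ac − bd)² + (ad + bc)² = (ac + bd)² + (ad − bc)²:
  37 · 61 = 2257: from (1² + 6²)(5² + 6²), take (1·5 − 6·6, 1·6 + 6·5) = (5 − 36, 6 + 30) = (-31, 36); dropping signs (only squares matter) gives (31, 36); check 31² + 36² = 961 + 1296 = 2257 ✓.
  Scale by k = 4: (4·31, 4·36) = (124, 144).
Step 4: Order so x ≤ y and verify: 124² + 144² = 15376 + 20736 = 36112 = n. ✓

n = 36112 = 124² + 144² (one valid representation with x ≤ y).


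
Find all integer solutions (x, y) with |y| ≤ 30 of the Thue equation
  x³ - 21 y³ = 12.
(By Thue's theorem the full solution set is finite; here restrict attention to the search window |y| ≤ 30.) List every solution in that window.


The equation is x³ - 21y³ = 12. For fixed y, x³ = 21·y³ + 12, so a solution requires the RHS to be a perfect cube.
Strategy: iterate y from -30 to 30, compute RHS = 21·y³ + 12, and check whether it is a (positive or negative) perfect cube.
Check small values of y:
  y = 0: RHS = 12 is not a perfect cube.
  y = 1: RHS = 33 is not a perfect cube.
  y = -1: RHS = -9 is not a perfect cube.
  y = 2: RHS = 180 is not a perfect cube.
  y = -2: RHS = -156 is not a perfect cube.
  y = 3: RHS = 579 is not a perfect cube.
  y = -3: RHS = -555 is not a perfect cube.
Continuing the search up to |y| = 30 finds no solutions either.
No (x, y) in the scanned range satisfies the equation.

No integer solutions with |y| ≤ 30.


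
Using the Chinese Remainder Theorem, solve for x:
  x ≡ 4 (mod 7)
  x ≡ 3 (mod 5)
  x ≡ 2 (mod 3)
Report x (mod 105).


Moduli 7, 5, 3 are pairwise coprime; by CRT there is a unique solution modulo M = 7 · 5 · 3 = 105.
Solve pairwise, accumulating the modulus:
  Start with x ≡ 4 (mod 7).
  Combine with x ≡ 3 (mod 5): since gcd(7, 5) = 1, we get a unique residue mod 35.
    Write x = 4 + 7·t and substitute into x ≡ 3 (mod 5): 7·t ≡ 3 − 4 = -1 (mod 5).
    Reduce coefficients mod 5: 2·t ≡ 4 (mod 5).
    The inverse of 2 mod 5 is 3 (since 2·3 = 6 = 1·5 + 1), so t ≡ 3·4 = 12 ≡ 2 (mod 5).
    Then x = 4 + 7·2 = 18, valid modulo lcm(7, 5) = 35: x ≡ 18 (mod 35).
  Combine with x ≡ 2 (mod 3): since gcd(35, 3) = 1, we get a unique residue mod 105.
    Write x = 18 + 35·t and substitute into x ≡ 2 (mod 3): 35·t ≡ 2 − 18 = -16 (mod 3).
    Reduce coefficients mod 3: 2·t ≡ 2 (mod 3).
    The inverse of 2 mod 3 is 2 (since 2·2 = 4 = 1·3 + 1), so t ≡ 2·2 = 4 ≡ 1 (mod 3).
    Then x = 18 + 35·1 = 53, valid modulo lcm(35, 3) = 105: x ≡ 53 (mod 105).
Verify: 53 mod 7 = 4 ✓, 53 mod 5 = 3 ✓, 53 mod 3 = 2 ✓.

x ≡ 53 (mod 105).


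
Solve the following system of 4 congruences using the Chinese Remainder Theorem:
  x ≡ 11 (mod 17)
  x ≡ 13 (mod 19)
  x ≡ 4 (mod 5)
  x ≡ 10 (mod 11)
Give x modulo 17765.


Product of moduli M = 17 · 19 · 5 · 11 = 17765.
Merge one congruence at a time:
  Start: x ≡ 11 (mod 17).
  Combine with x ≡ 13 (mod 19); new modulus lcm = 323.
    Write x = 11 + 17·t and substitute into x ≡ 13 (mod 19): 17·t ≡ 13 − 11 = 2 (mod 19).
    The inverse of 17 mod 19 is 9 (since 17·9 = 153 = 8·19 + 1), so t ≡ 9·2 = 18 ≡ 18 (mod 19).
    Then x = 11 + 17·18 = 317, valid modulo lcm(17, 19) = 323: x ≡ 317 (mod 323).
  Combine with x ≡ 4 (mod 5); new modulus lcm = 1615.
    Write x = 317 + 323·t and substitute into x ≡ 4 (mod 5): 323·t ≡ 4 − 317 = -313 (mod 5).
    Reduce coefficients mod 5: 3·t ≡ 2 (mod 5).
    The inverse of 3 mod 5 is 2 (since 3·2 = 6 = 1·5 + 1), so t ≡ 2·2 = 4 ≡ 4 (mod 5).
    Then x = 317 + 323·4 = 1609, valid modulo lcm(323, 5) = 1615: x ≡ 1609 (mod 1615).
  Combine with x ≡ 10 (mod 11); new modulus lcm = 17765.
    Write x = 1609 + 1615·t and substitute into x ≡ 10 (mod 11): 1615·t ≡ 10 − 1609 = -1599 (mod 11).
    Reduce coefficients mod 11: 9·t ≡ 7 (mod 11).
    The inverse of 9 mod 11 is 5 (since 9·5 = 45 = 4·11 + 1), so t ≡ 5·7 = 35 ≡ 2 (mod 11).
    Then x = 1609 + 1615·2 = 4839, valid modulo lcm(1615, 11) = 17765: x ≡ 4839 (mod 17765).
Verify against each original: 4839 mod 17 = 11, 4839 mod 19 = 13, 4839 mod 5 = 4, 4839 mod 11 = 10.

x ≡ 4839 (mod 17765).


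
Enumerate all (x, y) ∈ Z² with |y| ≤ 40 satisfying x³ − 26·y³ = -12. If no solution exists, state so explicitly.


The equation is x³ - 26y³ = -12. For fixed y, x³ = 26·y³ − 12, so a solution requires the RHS to be a perfect cube.
Strategy: iterate y from -40 to 40, compute RHS = 26·y³ − 12, and check whether it is a (positive or negative) perfect cube.
Check small values of y:
  y = 0: RHS = -12 is not a perfect cube.
  y = 1: RHS = 14 is not a perfect cube.
  y = -1: RHS = -38 is not a perfect cube.
  y = 2: RHS = 196 is not a perfect cube.
  y = -2: RHS = -220 is not a perfect cube.
  y = 3: RHS = 690 is not a perfect cube.
  y = -3: RHS = -714 is not a perfect cube.
Continuing the search up to |y| = 40 finds no solutions either.
No (x, y) in the scanned range satisfies the equation.

No integer solutions with |y| ≤ 40.


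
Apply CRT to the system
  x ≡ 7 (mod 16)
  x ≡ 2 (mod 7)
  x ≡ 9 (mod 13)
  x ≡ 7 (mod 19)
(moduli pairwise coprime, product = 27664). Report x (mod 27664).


Product of moduli M = 16 · 7 · 13 · 19 = 27664.
Merge one congruence at a time:
  Start: x ≡ 7 (mod 16).
  Combine with x ≡ 2 (mod 7); new modulus lcm = 112.
    Write x = 7 + 16·t and substitute into x ≡ 2 (mod 7): 16·t ≡ 2 − 7 = -5 (mod 7).
    Reduce coefficients mod 7: 2·t ≡ 2 (mod 7).
    The inverse of 2 mod 7 is 4 (since 2·4 = 8 = 1·7 + 1), so t ≡ 4·2 = 8 ≡ 1 (mod 7).
    Then x = 7 + 16·1 = 23, valid modulo lcm(16, 7) = 112: x ≡ 23 (mod 112).
  Combine with x ≡ 9 (mod 13); new modulus lcm = 1456.
    Write x = 23 + 112·t and substitute into x ≡ 9 (mod 13): 112·t ≡ 9 − 23 = -14 (mod 13).
    Reduce coefficients mod 13: 8·t ≡ 12 (mod 13).
    The inverse of 8 mod 13 is 5 (since 8·5 = 40 = 3·13 + 1), so t ≡ 5·12 = 60 ≡ 8 (mod 13).
    Then x = 23 + 112·8 = 919, valid modulo lcm(112, 13) = 1456: x ≡ 919 (mod 1456).
  Combine with x ≡ 7 (mod 19); new modulus lcm = 27664.
    Write x = 919 + 1456·t and substitute into x ≡ 7 (mod 19): 1456·t ≡ 7 − 919 = -912 (mod 19).
    Reduce coefficients mod 19: 12·t ≡ 0 (mod 19).
    The inverse of 12 mod 19 is 8 (since 12·8 = 96 = 5·19 + 1), so t ≡ 8·0 = 0 ≡ 0 (mod 19).
    Then x = 919 + 1456·0 = 919, valid modulo lcm(1456, 19) = 27664: x ≡ 919 (mod 27664).
Verify against each original: 919 mod 16 = 7, 919 mod 7 = 2, 919 mod 13 = 9, 919 mod 19 = 7.

x ≡ 919 (mod 27664).


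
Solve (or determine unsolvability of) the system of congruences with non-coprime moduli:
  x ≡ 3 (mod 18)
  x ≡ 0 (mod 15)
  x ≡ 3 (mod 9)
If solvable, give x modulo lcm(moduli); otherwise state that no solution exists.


Moduli 18, 15, 9 are not pairwise coprime, so CRT works modulo lcm(m_i) when all pairwise compatibility conditions hold.
Pairwise compatibility: gcd(m_i, m_j) must divide a_i - a_j for every pair.
Merge one congruence at a time:
  Start: x ≡ 3 (mod 18).
  Combine with x ≡ 0 (mod 15): gcd(18, 15) = 3; 0 - 3 = -3, which IS divisible by 3, so compatible.
    Write x = 3 + 18·t and substitute into x ≡ 0 (mod 15): 18·t ≡ 0 − 3 = -3 (mod 15).
    Divide the congruence (and modulus) by g = 3: 6·t ≡ -1 (mod 5).
    Reduce coefficients mod 5: 1·t ≡ 4 (mod 5).
    So t ≡ 4 (mod 5).
    Then x = 3 + 18·4 = 75, valid modulo lcm(18, 15) = 90: x ≡ 75 (mod 90).
  Combine with x ≡ 3 (mod 9): gcd(90, 9) = 9; 3 - 75 = -72, which IS divisible by 9, so compatible.
    Write x = 75 + 90·t and substitute into x ≡ 3 (mod 9): 90·t ≡ 3 − 75 = -72 (mod 9).
    Divide the congruence (and modulus) by g = 9: 10·t ≡ -8 (mod 1).
    Modulo 1 every t works; take t = 0.
    Then x = 75 + 90·0 = 75, valid modulo lcm(90, 9) = 90: x ≡ 75 (mod 90).
Verify: 75 mod 18 = 3, 75 mod 15 = 0, 75 mod 9 = 3.

x ≡ 75 (mod 90).


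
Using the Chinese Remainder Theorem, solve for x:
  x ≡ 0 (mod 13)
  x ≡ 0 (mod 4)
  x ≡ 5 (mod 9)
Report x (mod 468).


Moduli 13, 4, 9 are pairwise coprime; by CRT there is a unique solution modulo M = 13 · 4 · 9 = 468.
Solve pairwise, accumulating the modulus:
  Start with x ≡ 0 (mod 13).
  Combine with x ≡ 0 (mod 4): since gcd(13, 4) = 1, we get a unique residue mod 52.
    Write x = 0 + 13·t and substitute into x ≡ 0 (mod 4): 13·t ≡ 0 − 0 = 0 (mod 4).
    Reduce coefficients mod 4: 1·t ≡ 0 (mod 4).
    So t ≡ 0 (mod 4).
    Then x = 0 + 13·0 = 0, valid modulo lcm(13, 4) = 52: x ≡ 0 (mod 52).
  Combine with x ≡ 5 (mod 9): since gcd(52, 9) = 1, we get a unique residue mod 468.
    Write x = 0 + 52·t and substitute into x ≡ 5 (mod 9): 52·t ≡ 5 − 0 = 5 (mod 9).
    Reduce coefficients mod 9: 7·t ≡ 5 (mod 9).
    The inverse of 7 mod 9 is 4 (since 7·4 = 28 = 3·9 + 1), so t ≡ 4·5 = 20 ≡ 2 (mod 9).
    Then x = 0 + 52·2 = 104, valid modulo lcm(52, 9) = 468: x ≡ 104 (mod 468).
Verify: 104 mod 13 = 0 ✓, 104 mod 4 = 0 ✓, 104 mod 9 = 5 ✓.

x ≡ 104 (mod 468).


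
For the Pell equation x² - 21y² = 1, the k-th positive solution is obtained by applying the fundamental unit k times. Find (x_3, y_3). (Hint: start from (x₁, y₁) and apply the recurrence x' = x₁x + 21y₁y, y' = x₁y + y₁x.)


Step 1: Find the fundamental solution (x₁, y₁) of x² - 21y² = 1.
  Expand √21 as a continued fraction. a₀ = ⌊√21⌋ = 4; iterate m_{k+1} = d_k·a_k − m_k, d_{k+1} = (21 − m_{k+1}²)/d_k, a_{k+1} = ⌊(a₀ + m_{k+1})/d_{k+1}⌋ (starting m₀ = 0, d₀ = 1), with convergents p_k = a_k·p_{k-1} + p_{k-2}, q_k = a_k·q_{k-1} + q_{k-2} (p₋₁ = 1, q₋₁ = 0):
  k = 0: a₀ = 4; p₀/q₀ = 4/1; p₀² − 21·q₀² = 16 − 21 = -5.
  k = 1: m = 4, d = 5, a = ⌊(4 + 4)/5⌋ = 1; p/q = (1·4 + 1)/(1·1 + 0) = 5/1; p² − 21·q² = 25 − 21 = 4.
  k = 2: m = 1, d = 4, a = ⌊(4 + 1)/4⌋ = 1; p/q = (1·5 + 4)/(1·1 + 1) = 9/2; p² − 21·q² = 81 − 84 = -3.
  k = 3: m = 3, d = 3, a = ⌊(4 + 3)/3⌋ = 2; p/q = (2·9 + 5)/(2·2 + 1) = 23/5; p² − 21·q² = 529 − 525 = 4.
  k = 4: m = 3, d = 4, a = ⌊(4 + 3)/4⌋ = 1; p/q = (1·23 + 9)/(1·5 + 2) = 32/7; p² − 21·q² = 1024 − 1029 = -5.
  k = 5: m = 1, d = 5, a = ⌊(4 + 1)/5⌋ = 1; p/q = (1·32 + 23)/(1·7 + 5) = 55/12; p² − 21·q² = 3025 − 3024 = 1.
  The first convergent with p² − 21·q² = 1 gives the fundamental solution (x₁, y₁) = (55, 12).
Step 2: Apply the recurrence (x_{n+1}, y_{n+1}) = (x₁x_n + 21y₁y_n, x₁y_n + y₁x_n) repeatedly.
  From (x_1, y_1) = (55, 12): x_2 = 55·55 + 21·12·12 = 6049; y_2 = 55·12 + 12·55 = 1320.
  From (x_2, y_2) = (6049, 1320): x_3 = 55·6049 + 21·12·1320 = 665335; y_3 = 55·1320 + 12·6049 = 145188.
Step 3: Verify x_3² - 21·y_3² = 442670662225 - 442670662224 = 1 (should be 1). ✓

(x_1, y_1) = (55, 12); (x_3, y_3) = (665335, 145188).


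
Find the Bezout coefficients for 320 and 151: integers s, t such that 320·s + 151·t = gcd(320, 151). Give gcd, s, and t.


Euclidean algorithm on (320, 151) — divide until remainder is 0:
  320 = 2 · 151 + 18
  151 = 8 · 18 + 7
  18 = 2 · 7 + 4
  7 = 1 · 4 + 3
  4 = 1 · 3 + 1
  3 = 3 · 1 + 0
gcd(320, 151) = 1.
Track Bezout coefficients alongside the remainders: start with r₀ = 320 = a·1 + b·0 (s = 1, t = 0) and r₁ = 151 = a·0 + b·1 (s = 0, t = 1); each new remainder r_{k+1} = r_{k-1} − q_k·r_k inherits s_{k+1} = s_{k-1} − q_k·s_k, t_{k+1} = t_{k-1} − q_k·t_k, so r_k = a·s_k + b·t_k at every step:
  q = 2: r = 18, s = 1 − 2·0 = 1, t = 0 − 2·1 = -2  (check: 320·1 + 151·(-2) = 18)
  q = 8: r = 7, s = 0 − 8·1 = -8, t = 1 − 8·(-2) = 17  (check: 320·(-8) + 151·17 = 7)
  q = 2: r = 4, s = 1 − 2·(-8) = 17, t = -2 − 2·17 = -36  (check: 320·17 + 151·(-36) = 4)
  q = 1: r = 3, s = -8 − 1·17 = -25, t = 17 − 1·(-36) = 53  (check: 320·(-25) + 151·53 = 3)
  q = 1: r = 1, s = 17 − 1·(-25) = 42, t = -36 − 1·53 = -89  (check: 320·42 + 151·(-89) = 1)
The row with r = 1 (the gcd) gives the Bezout coefficients s = 42, t = -89.
Result: 320 · (42) + 151 · (-89) = 1.

gcd(320, 151) = 1; s = 42, t = -89 (check: 320·42 + 151·(-89) = 1).


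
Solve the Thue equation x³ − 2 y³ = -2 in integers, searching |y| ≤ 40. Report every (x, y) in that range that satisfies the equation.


The equation is x³ - 2y³ = -2. For fixed y, x³ = 2·y³ − 2, so a solution requires the RHS to be a perfect cube.
Strategy: iterate y from -40 to 40, compute RHS = 2·y³ − 2, and check whether it is a (positive or negative) perfect cube.
Check small values of y:
  y = 0: RHS = -2 is not a perfect cube.
  y = 1: RHS = 0 = (0)³ ⇒ x = 0 works.
  y = -1: RHS = -4 is not a perfect cube.
  y = 2: RHS = 14 is not a perfect cube.
  y = -2: RHS = -18 is not a perfect cube.
  y = 3: RHS = 52 is not a perfect cube.
  y = -3: RHS = -56 is not a perfect cube.
Continuing the search up to |y| = 40 finds no further solutions beyond those listed.
Collected solutions: (0, 1).

Solutions (with |y| ≤ 40): (0, 1).


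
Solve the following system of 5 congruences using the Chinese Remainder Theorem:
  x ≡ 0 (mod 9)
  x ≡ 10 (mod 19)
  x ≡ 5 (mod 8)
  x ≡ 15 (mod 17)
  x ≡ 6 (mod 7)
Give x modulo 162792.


Product of moduli M = 9 · 19 · 8 · 17 · 7 = 162792.
Merge one congruence at a time:
  Start: x ≡ 0 (mod 9).
  Combine with x ≡ 10 (mod 19); new modulus lcm = 171.
    Write x = 0 + 9·t and substitute into x ≡ 10 (mod 19): 9·t ≡ 10 − 0 = 10 (mod 19).
    The inverse of 9 mod 19 is 17 (since 9·17 = 153 = 8·19 + 1), so t ≡ 17·10 = 170 ≡ 18 (mod 19).
    Then x = 0 + 9·18 = 162, valid modulo lcm(9, 19) = 171: x ≡ 162 (mod 171).
  Combine with x ≡ 5 (mod 8); new modulus lcm = 1368.
    Write x = 162 + 171·t and substitute into x ≡ 5 (mod 8): 171·t ≡ 5 − 162 = -157 (mod 8).
    Reduce coefficients mod 8: 3·t ≡ 3 (mod 8).
    The inverse of 3 mod 8 is 3 (since 3·3 = 9 = 1·8 + 1), so t ≡ 3·3 = 9 ≡ 1 (mod 8).
    Then x = 162 + 171·1 = 333, valid modulo lcm(171, 8) = 1368: x ≡ 333 (mod 1368).
  Combine with x ≡ 15 (mod 17); new modulus lcm = 23256.
    Write x = 333 + 1368·t and substitute into x ≡ 15 (mod 17): 1368·t ≡ 15 − 333 = -318 (mod 17).
    Reduce coefficients mod 17: 8·t ≡ 5 (mod 17).
    The inverse of 8 mod 17 is 15 (since 8·15 = 120 = 7·17 + 1), so t ≡ 15·5 = 75 ≡ 7 (mod 17).
    Then x = 333 + 1368·7 = 9909, valid modulo lcm(1368, 17) = 23256: x ≡ 9909 (mod 23256).
  Combine with x ≡ 6 (mod 7); new modulus lcm = 162792.
    Write x = 9909 + 23256·t and substitute into x ≡ 6 (mod 7): 23256·t ≡ 6 − 9909 = -9903 (mod 7).
    Reduce coefficients mod 7: 2·t ≡ 2 (mod 7).
    The inverse of 2 mod 7 is 4 (since 2·4 = 8 = 1·7 + 1), so t ≡ 4·2 = 8 ≡ 1 (mod 7).
    Then x = 9909 + 23256·1 = 33165, valid modulo lcm(23256, 7) = 162792: x ≡ 33165 (mod 162792).
Verify against each original: 33165 mod 9 = 0, 33165 mod 19 = 10, 33165 mod 8 = 5, 33165 mod 17 = 15, 33165 mod 7 = 6.

x ≡ 33165 (mod 162792).


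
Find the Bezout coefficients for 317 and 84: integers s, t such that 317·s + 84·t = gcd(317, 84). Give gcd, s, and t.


Euclidean algorithm on (317, 84) — divide until remainder is 0:
  317 = 3 · 84 + 65
  84 = 1 · 65 + 19
  65 = 3 · 19 + 8
  19 = 2 · 8 + 3
  8 = 2 · 3 + 2
  3 = 1 · 2 + 1
  2 = 2 · 1 + 0
gcd(317, 84) = 1.
Track Bezout coefficients alongside the remainders: start with r₀ = 317 = a·1 + b·0 (s = 1, t = 0) and r₁ = 84 = a·0 + b·1 (s = 0, t = 1); each new remainder r_{k+1} = r_{k-1} − q_k·r_k inherits s_{k+1} = s_{k-1} − q_k·s_k, t_{k+1} = t_{k-1} − q_k·t_k, so r_k = a·s_k + b·t_k at every step:
  q = 3: r = 65, s = 1 − 3·0 = 1, t = 0 − 3·1 = -3  (check: 317·1 + 84·(-3) = 65)
  q = 1: r = 19, s = 0 − 1·1 = -1, t = 1 − 1·(-3) = 4  (check: 317·(-1) + 84·4 = 19)
  q = 3: r = 8, s = 1 − 3·(-1) = 4, t = -3 − 3·4 = -15  (check: 317·4 + 84·(-15) = 8)
  q = 2: r = 3, s = -1 − 2·4 = -9, t = 4 − 2·(-15) = 34  (check: 317·(-9) + 84·34 = 3)
  q = 2: r = 2, s = 4 − 2·(-9) = 22, t = -15 − 2·34 = -83  (check: 317·22 + 84·(-83) = 2)
  q = 1: r = 1, s = -9 − 1·22 = -31, t = 34 − 1·(-83) = 117  (check: 317·(-31) + 84·117 = 1)
The row with r = 1 (the gcd) gives the Bezout coefficients s = -31, t = 117.
Result: 317 · (-31) + 84 · (117) = 1.

gcd(317, 84) = 1; s = -31, t = 117 (check: 317·(-31) + 84·117 = 1).


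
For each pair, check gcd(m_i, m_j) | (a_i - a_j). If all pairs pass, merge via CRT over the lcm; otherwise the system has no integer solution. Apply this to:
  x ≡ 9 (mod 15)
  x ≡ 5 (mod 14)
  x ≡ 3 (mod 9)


Moduli 15, 14, 9 are not pairwise coprime, so CRT works modulo lcm(m_i) when all pairwise compatibility conditions hold.
Pairwise compatibility: gcd(m_i, m_j) must divide a_i - a_j for every pair.
Merge one congruence at a time:
  Start: x ≡ 9 (mod 15).
  Combine with x ≡ 5 (mod 14): gcd(15, 14) = 1; 5 - 9 = -4, which IS divisible by 1, so compatible.
    Write x = 9 + 15·t and substitute into x ≡ 5 (mod 14): 15·t ≡ 5 − 9 = -4 (mod 14).
    Reduce coefficients mod 14: 1·t ≡ 10 (mod 14).
    So t ≡ 10 (mod 14).
    Then x = 9 + 15·10 = 159, valid modulo lcm(15, 14) = 210: x ≡ 159 (mod 210).
  Combine with x ≡ 3 (mod 9): gcd(210, 9) = 3; 3 - 159 = -156, which IS divisible by 3, so compatible.
    Write x = 159 + 210·t and substitute into x ≡ 3 (mod 9): 210·t ≡ 3 − 159 = -156 (mod 9).
    Divide the congruence (and modulus) by g = 3: 70·t ≡ -52 (mod 3).
    Reduce coefficients mod 3: 1·t ≡ 2 (mod 3).
    So t ≡ 2 (mod 3).
    Then x = 159 + 210·2 = 579, valid modulo lcm(210, 9) = 630: x ≡ 579 (mod 630).
Verify: 579 mod 15 = 9, 579 mod 14 = 5, 579 mod 9 = 3.

x ≡ 579 (mod 630).


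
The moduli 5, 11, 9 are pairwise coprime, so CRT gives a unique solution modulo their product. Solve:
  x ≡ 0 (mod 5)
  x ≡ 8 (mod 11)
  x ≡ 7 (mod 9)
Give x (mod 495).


Moduli 5, 11, 9 are pairwise coprime; by CRT there is a unique solution modulo M = 5 · 11 · 9 = 495.
Solve pairwise, accumulating the modulus:
  Start with x ≡ 0 (mod 5).
  Combine with x ≡ 8 (mod 11): since gcd(5, 11) = 1, we get a unique residue mod 55.
    Write x = 0 + 5·t and substitute into x ≡ 8 (mod 11): 5·t ≡ 8 − 0 = 8 (mod 11).
    The inverse of 5 mod 11 is 9 (since 5·9 = 45 = 4·11 + 1), so t ≡ 9·8 = 72 ≡ 6 (mod 11).
    Then x = 0 + 5·6 = 30, valid modulo lcm(5, 11) = 55: x ≡ 30 (mod 55).
  Combine with x ≡ 7 (mod 9): since gcd(55, 9) = 1, we get a unique residue mod 495.
    Write x = 30 + 55·t and substitute into x ≡ 7 (mod 9): 55·t ≡ 7 − 30 = -23 (mod 9).
    Reduce coefficients mod 9: 1·t ≡ 4 (mod 9).
    So t ≡ 4 (mod 9).
    Then x = 30 + 55·4 = 250, valid modulo lcm(55, 9) = 495: x ≡ 250 (mod 495).
Verify: 250 mod 5 = 0 ✓, 250 mod 11 = 8 ✓, 250 mod 9 = 7 ✓.

x ≡ 250 (mod 495).
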